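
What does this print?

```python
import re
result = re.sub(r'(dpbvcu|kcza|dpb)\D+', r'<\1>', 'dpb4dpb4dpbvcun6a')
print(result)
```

Branches in `(...|...)` are attempted left-to-right; the first branch that allows the whole pattern to succeed is taken.
The replacement refers to a captured group, so each match is rewritten using its own captured text.

dpb4dpb4<dpbvcu>6a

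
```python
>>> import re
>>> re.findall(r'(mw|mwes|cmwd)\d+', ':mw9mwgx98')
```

One capturing group, so `findall` returns just the captured substring from the one match — 1 in all.

['mw']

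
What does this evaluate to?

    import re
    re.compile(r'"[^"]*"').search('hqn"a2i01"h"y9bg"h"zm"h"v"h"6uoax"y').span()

(3, 10)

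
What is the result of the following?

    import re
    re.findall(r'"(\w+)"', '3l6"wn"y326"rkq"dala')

Matches: at [3:7] match '"wn"', group 1 = 'wn'; at [11:16] match '"rkq"', group 1 = 'rkq'.
`findall` collects group 1 from each match (2 total).

['wn', 'rkq']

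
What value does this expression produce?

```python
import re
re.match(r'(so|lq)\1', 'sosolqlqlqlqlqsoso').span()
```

The backreference `\1` re-matches whatever the first group consumed, character for character.
`re.match` won't scan ahead — the pattern has to work from the very first character.
The match spans [0:4] → 'soso'.
Captured: group 1 = 'so'.

(0, 4)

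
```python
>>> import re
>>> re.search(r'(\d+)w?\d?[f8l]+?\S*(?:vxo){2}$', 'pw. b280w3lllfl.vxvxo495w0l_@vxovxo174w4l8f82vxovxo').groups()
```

('280',)

Pattern: one or more of a digit (captured); then optionally the literal 'w', then optionally a digit, then one or more of one of [f8l] (lazy); then zero or more of a non-whitespace character, then the literal 'vxo' repeated 2 times; then anchored at the end.
`re.search` scans for the first position where the pattern succeeds.
The match spans [5:51] → '280w3lllfl.vxvxo495w0l_@vxovxo174w4l8f82vxovxo'.
Captured: group 1 = '280'.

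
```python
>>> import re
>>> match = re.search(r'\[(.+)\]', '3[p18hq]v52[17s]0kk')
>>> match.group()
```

'[p18hq]v52[17s]'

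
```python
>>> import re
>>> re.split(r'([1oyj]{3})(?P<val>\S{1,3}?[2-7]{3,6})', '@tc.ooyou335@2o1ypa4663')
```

['@tc.', 'ooy', 'ou335', '@2', 'o1y', 'pa4663', '']

Pattern: exactly 3 of one of [1oyj] (captured); then 1 to 3 of a non-whitespace character (lazy), then 3 to 6 of a character in [2-7] (captured as 'val').
Matches to split on: at [4:12] → 'ooyou335'; at [14:23] → 'o1ypa4663'.
Because the pattern has a capturing group, `split` also inserts each captured text between the pieces.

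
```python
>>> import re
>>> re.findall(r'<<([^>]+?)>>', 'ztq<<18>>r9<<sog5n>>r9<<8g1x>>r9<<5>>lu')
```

['18', 'sog5n', '8g1x', '5']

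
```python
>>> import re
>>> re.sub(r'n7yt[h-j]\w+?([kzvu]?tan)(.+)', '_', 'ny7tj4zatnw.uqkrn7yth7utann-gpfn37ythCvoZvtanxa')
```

Pattern: the literal 'n7y', then the literal 't'; then a character in [h-j], then one or more of a word character (lazy); then optionally one of [kzvu], then the literal 'tan' (captured); then one or more of any character (captured).
Matches: at [16:47] → 'n7yth7utann-gpfn37ythCvoZvtanxa'.
`sub` substitutes '_' at each match site.

'ny7tj4zatnw.uqkr_'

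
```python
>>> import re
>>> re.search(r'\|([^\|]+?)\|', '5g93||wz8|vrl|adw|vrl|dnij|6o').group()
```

The match spans [5:10] → '|wz8|'.

'|wz8|'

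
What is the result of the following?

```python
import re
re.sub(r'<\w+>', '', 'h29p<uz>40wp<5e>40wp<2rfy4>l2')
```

'h29p40wp40wpl2'

`sub` substitutes '' at each match site.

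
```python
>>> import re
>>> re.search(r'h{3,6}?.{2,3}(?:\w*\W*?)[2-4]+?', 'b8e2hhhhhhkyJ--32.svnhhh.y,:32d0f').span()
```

(4, 16)

Pattern: 3 to 6 of a literal 'h' (lazy), then 2 to 3 of any character; then zero or more of a word character, then zero or more of a non-word character (lazy) (non-capturing group); then one or more of a character in [2-4] (lazy).
Lazy quantifiers expand one character at a time until the remainder of the pattern can match.
`re.search` tries every starting position until one works.
The match spans [4:16] → 'hhhhhhkyJ--3'.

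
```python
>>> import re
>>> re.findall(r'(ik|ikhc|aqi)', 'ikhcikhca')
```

['ik', 'ik']

Alternation isn't longest-match — the leftmost alternative that fits at this position is chosen.
Matches: at [0:2] match 'ik', group 1 = 'ik'; at [4:6] match 'ik', group 1 = 'ik'.
One capturing group, so `findall` returns just the captured substring from each match — 2 in all.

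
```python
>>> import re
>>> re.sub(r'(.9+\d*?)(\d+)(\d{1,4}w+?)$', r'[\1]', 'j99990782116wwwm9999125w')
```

Because the quantifier is non-greedy, it stops expanding at the earliest point where the rest of the pattern can succeed.
Each match is replaced using the text its own group 1 captured.

'j99990782116www[m9999]'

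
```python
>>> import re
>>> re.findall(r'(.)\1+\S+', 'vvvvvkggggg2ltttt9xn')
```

['v']

The backreference `\1` re-matches whatever the first group consumed, character for character.
Walking the string: at [0:20] match 'vvvvvkggggg2ltttt9xn', group 1 = 'v'.
`findall` collects group 1 from the one match (1 total).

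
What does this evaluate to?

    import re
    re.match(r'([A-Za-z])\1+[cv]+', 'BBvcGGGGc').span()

`\1` has to match the exact text group 1 already captured.
`re.match` won't scan ahead — the pattern has to work from the very first character.
The match spans [0:4] → 'BBvc'.
Captured: group 1 = 'B'.

(0, 4)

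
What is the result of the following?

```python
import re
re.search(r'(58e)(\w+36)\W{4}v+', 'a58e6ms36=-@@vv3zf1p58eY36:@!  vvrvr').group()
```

'58e6ms36=-@@vv'

The pattern matches the literal '58', then a literal 'e' (captured); then one or more of a word character, then the literal '36' (captured); then exactly 4 of a non-word character, then one or more of a literal 'v'.
Unlike `match`, `search` isn't anchored — it looks for the pattern anywhere in the string.
The match spans [1:15] → '58e6ms36=-@@vv'.
Captured: group 1 = '58e', group 2 = '6ms36'.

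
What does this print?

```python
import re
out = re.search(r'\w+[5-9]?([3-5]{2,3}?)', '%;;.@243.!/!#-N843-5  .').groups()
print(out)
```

Pattern: one or more of a word character, then optionally a character in [5-9]; then 2 to 3 of a character in [3-5] (lazy) (captured).
`re.search` scans for the first position where the pattern succeeds.
The match spans [5:8] → '243'.
Captured: group 1 = '43'.

('43',)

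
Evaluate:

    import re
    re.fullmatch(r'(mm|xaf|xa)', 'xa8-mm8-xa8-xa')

None

`fullmatch` succeeds only if the pattern covers the string from start to end.
Here there's no way to consume every character, so the call returns None.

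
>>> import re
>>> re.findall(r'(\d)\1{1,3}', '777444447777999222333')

['7', '4', '7', '9', '2', '3']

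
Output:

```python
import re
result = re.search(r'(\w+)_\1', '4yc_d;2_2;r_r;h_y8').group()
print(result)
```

2_2

After group 1 captures some text, `\1` only succeeds where that same text appears again.
The match spans [6:9] → '2_2'.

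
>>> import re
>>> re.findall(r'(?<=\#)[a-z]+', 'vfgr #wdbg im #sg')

The lookaround is zero-width — it requires the adjacent text to match without consuming it, so the asserted text isn't part of the match.
No capturing groups, so `findall` returns the 2 full match strings.

['wdbg', 'sg']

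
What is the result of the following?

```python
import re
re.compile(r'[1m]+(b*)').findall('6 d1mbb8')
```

This matches one or more of one of [1m]; then zero or more of a literal 'b' (captured).
Scanning left to right: at [3:7] match '1mbb', group 1 = 'bb'.
With a single group, `findall` returns only what that group captured — 1 item.

['bb']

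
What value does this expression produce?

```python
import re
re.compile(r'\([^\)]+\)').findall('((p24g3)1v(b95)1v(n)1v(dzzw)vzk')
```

['((p24g3)', '(b95)', '(n)', '(dzzw)']

Walking the string: at [0:8] → '((p24g3)'; at [10:15] → '(b95)'; at [17:20] → '(n)'; at [22:28] → '(dzzw)'.
`findall` yields the raw match text (4 of them) because the pattern has no groups.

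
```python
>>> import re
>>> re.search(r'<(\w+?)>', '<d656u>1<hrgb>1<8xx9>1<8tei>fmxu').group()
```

`re.search` tries every starting position until one works.
The match spans [0:7] → '<d656u>'.
Captured: group 1 = 'd656u'.

'<d656u>'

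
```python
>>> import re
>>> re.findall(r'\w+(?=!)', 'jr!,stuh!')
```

['jr', 'stuh']

Lookahead/lookbehind check context without consuming it, so the matched span excludes the asserted characters.
Since nothing is captured, `findall` lists the 2 matched substrings directly.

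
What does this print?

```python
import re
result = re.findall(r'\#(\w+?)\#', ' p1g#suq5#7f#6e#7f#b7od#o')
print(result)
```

['suq5', '6e', 'b7od']

Walking the string: at [4:10] match '#suq5#', group 1 = 'suq5'; at [12:16] match '#6e#', group 1 = '6e'; at [18:24] match '#b7od#', group 1 = 'b7od'.
One capturing group, so `findall` returns just the captured substring from each match — 3 in all.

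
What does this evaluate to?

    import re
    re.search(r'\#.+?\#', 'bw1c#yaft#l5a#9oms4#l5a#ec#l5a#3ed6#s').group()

`re.search` scans for the first position where the pattern succeeds.
The match spans [4:10] → '#yaft#'.

'#yaft#'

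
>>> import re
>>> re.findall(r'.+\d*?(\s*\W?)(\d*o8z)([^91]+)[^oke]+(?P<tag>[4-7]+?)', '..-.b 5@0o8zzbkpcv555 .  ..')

[('', 'o8z', 'zbkpcv5', '5')]

Pattern: one or more of any character, then zero or more of a digit (lazy); then zero or more of whitespace, then optionally a non-word character (captured); then zero or more of a digit, then a literal 'o', then the literal '8z' (captured); then one or more of any character except [91] (captured); then one or more of any character except [oke]; then one or more of a character in [4-7] (lazy) (captured as 'tag').
Walking the string: at [0:21] match '..-.b 5@0o8zzbkpcv555', groups = ('', 'o8z', 'zbkpcv5', '5').
4 groups means the one result is a tuple of 4 captured strings — 1 here.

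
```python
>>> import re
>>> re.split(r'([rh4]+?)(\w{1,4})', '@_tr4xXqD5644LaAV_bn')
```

With a capturing group present, the delimiter's captured portion is kept in the result list.

['@_t', 'r', '4xXq', 'D56', '4', '4LaA', 'V_bn']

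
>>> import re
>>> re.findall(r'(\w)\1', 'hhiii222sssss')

`\1` is not a pattern — it's the concrete string captured by group 1, re-applied verbatim.
Scanning left to right: at [0:2] match 'hh', group 1 = 'h'; at [2:4] match 'ii', group 1 = 'i'; at [5:7] match '22', group 1 = '2'; at [8:10] match 'ss', group 1 = 's'; at [10:12] match 'ss', group 1 = 's'.
One capturing group, so `findall` returns just the captured substring from each match — 5 in all.

['h', 'i', '2', 's', 's']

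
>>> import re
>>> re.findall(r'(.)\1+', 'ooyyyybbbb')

['o', 'y', 'b']

`\1` has to match the exact text group 1 already captured.
Walking the string: at [0:2] match 'oo', group 1 = 'o'; at [2:6] match 'yyyy', group 1 = 'y'; at [6:10] match 'bbbb', group 1 = 'b'.
`findall` collects group 1 from each match (3 total).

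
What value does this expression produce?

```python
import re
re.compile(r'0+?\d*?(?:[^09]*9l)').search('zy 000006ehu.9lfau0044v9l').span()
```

(3, 15)

The pattern matches one or more of a literal '0' (lazy), then zero or more of a digit (lazy); then zero or more of any character except [09], then the literal '9l' (non-capturing group).
`search` walks the string left to right and returns the first match it finds.
The match spans [3:15] → '000006ehu.9l'.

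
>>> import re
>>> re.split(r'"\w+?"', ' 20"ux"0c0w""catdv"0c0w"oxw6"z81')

Matches to split on: at [3:7] → '"ux"'; at [12:19] → '"catdv"'; at [23:29] → '"oxw6"'.
`split` removes every match and returns the 4 fragments in between.

[' 20', '0c0w"', '0c0w', 'z81']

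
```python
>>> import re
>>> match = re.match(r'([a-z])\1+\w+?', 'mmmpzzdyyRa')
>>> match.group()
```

`match` is anchored at position 0; if the pattern doesn't fit there, it returns None.
The match spans [0:4] → 'mmmp'.

'mmmp'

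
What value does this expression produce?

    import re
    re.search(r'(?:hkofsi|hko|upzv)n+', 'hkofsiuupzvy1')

None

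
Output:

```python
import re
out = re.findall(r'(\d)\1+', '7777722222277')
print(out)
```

A backreference is literal: `\1` must see the identical characters the first group matched.
With a single group, `findall` returns only what that group captured — 3 items.

['7', '2', '7']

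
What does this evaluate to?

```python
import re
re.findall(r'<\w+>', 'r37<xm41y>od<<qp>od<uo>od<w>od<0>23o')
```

Matches: at [3:10] → '<xm41y>'; at [13:17] → '<qp>'; at [19:23] → '<uo>'; at [25:28] → '<w>'; at [30:33] → '<0>'.
No capturing groups, so `findall` returns the 5 full match strings.

['<xm41y>', '<qp>', '<uo>', '<w>', '<0>']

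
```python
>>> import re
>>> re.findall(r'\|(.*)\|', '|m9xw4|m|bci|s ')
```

One capturing group, so `findall` returns just the captured substring from the one match — 1 in all.

['m9xw4|m|bci']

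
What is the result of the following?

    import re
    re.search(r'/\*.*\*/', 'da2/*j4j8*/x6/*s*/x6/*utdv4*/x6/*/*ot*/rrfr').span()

`re.search` tries every starting position until one works.
The match spans [3:39] → '/*j4j8*/x6/*s*/x6/*utdv4*/x6/*/*ot*/'.

(3, 39)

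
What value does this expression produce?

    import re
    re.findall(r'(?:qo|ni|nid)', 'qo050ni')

['qo', 'ni']

Scanning left to right: at [0:2] → 'qo'; at [5:7] → 'ni'.
No capturing groups, so `findall` returns the 2 full match strings.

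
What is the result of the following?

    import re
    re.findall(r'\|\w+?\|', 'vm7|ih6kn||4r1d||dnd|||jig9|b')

Since nothing is captured, `findall` lists the 4 matched substrings directly.

['|ih6kn|', '|4r1d|', '|dnd|', '|jig9|']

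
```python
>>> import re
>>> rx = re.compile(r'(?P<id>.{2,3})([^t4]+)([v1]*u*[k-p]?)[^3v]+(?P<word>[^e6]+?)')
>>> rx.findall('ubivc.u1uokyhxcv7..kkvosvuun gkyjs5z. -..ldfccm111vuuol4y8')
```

The pattern matches 2 to 3 of any character (captured as 'id'); then one or more of any character except [t4] (captured); then zero or more of one of [v1], then zero or more of a literal 'u', then optionally a character in [k-p] (captured); then one or more of any character except [3v]; then one or more of any character except [e6] (lazy) (captured as 'word').
Matches: at [0:58] match 'ubivc.u1uokyhxcv7..kkvosvuun gkyjs5z. -..ldfccm111vuuol4y8', groups = ('ubi', 'vc.u1uokyhxcv7..kkvosvuun gkyjs5z. -..ldfccm111vuuol', '', '8').
`findall` packs the 4 group values into a tuple for every match.

[('ubi', 'vc.u1uokyhxcv7..kkvosvuun gkyjs5z. -..ldfccm111vuuol', '', '8')]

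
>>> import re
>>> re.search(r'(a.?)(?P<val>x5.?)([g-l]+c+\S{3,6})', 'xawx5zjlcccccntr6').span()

This matches a literal 'a', then optionally any character (captured); then the literal 'x5', then optionally any character (captured as 'val'); then one or more of a character in [g-l], then one or more of the literal 'c', then 3 to 6 of a non-whitespace character (captured).
Unlike `match`, `search` isn't anchored — it looks for the pattern anywhere in the string.
The match spans [1:17] → 'awx5zjlcccccntr6'.
Captured: group 1 = 'aw', group 2 = 'x5z', group 3 = 'jlcccccntr6'.

(1, 17)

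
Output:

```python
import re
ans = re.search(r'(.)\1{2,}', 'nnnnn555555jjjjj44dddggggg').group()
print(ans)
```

nnnnn

`\1` is not a pattern — it's the concrete string captured by group 1, re-applied verbatim.
`re.search` tries every starting position until one works.
The match spans [0:5] → 'nnnnn'.
Captured: group 1 = 'n'.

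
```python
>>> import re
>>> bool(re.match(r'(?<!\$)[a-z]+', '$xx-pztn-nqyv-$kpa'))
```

False

With `match`, the pattern is implicitly anchored at the beginning.
Here the string doesn't start with a match, so the call returns None, and `bool(None)` is False.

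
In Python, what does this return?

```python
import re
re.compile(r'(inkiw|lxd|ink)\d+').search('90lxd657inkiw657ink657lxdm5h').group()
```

'lxd657'

`re.search` scans for the first position where the pattern succeeds.
The match spans [2:8] → 'lxd657'.
Captured: group 1 = 'lxd'.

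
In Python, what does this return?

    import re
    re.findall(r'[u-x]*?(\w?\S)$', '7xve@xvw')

['vw']

A `+?`/`*?`/`{m,n}?` starts at its minimum and grows only as far as needed for what follows to match.
One capturing group, so `findall` returns just the captured substring from the one match — 1 in all.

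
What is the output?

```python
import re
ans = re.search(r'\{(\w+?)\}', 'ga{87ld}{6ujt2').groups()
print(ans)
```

('87ld',)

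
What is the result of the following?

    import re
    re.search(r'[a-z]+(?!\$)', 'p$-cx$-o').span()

(3, 4)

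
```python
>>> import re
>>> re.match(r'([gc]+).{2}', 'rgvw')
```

None

With `match`, the pattern is implicitly anchored at the beginning.
Here the string doesn't start with a match, so the call returns None.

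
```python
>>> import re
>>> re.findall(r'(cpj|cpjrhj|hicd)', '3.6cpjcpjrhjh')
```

['cpj', 'cpj']

`|` is ordered: at each position the engine commits to the first alternative that works.
Matches: at [3:6] match 'cpj', group 1 = 'cpj'; at [6:9] match 'cpj', group 1 = 'cpj'.
`findall` collects group 1 from each match (2 total).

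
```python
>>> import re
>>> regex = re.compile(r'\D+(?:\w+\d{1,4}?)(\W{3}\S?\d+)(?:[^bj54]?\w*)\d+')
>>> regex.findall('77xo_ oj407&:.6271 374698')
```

This matches one or more of a non-digit; then one or more of a word character, then 1 to 4 of a digit (lazy) (non-capturing group); then exactly 3 of a non-word character, then optionally a non-whitespace character, then one or more of a digit (captured); then optionally any character except [bj54], then zero or more of a word character (non-capturing group); then one or more of a digit.
Scanning left to right: at [2:25] match 'xo_ oj407&:.6271 374698', group 1 = '&:.6271'.
Because there's exactly one group, `findall` drops the full match and keeps group 1 from the one hit.

['&:.6271']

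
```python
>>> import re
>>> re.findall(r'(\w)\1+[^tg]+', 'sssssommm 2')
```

['s']

`\1` is not a pattern — it's the concrete string captured by group 1, re-applied verbatim.
Matches: at [0:11] match 'sssssommm 2', group 1 = 's'.
`findall` collects group 1 from the one match (1 total).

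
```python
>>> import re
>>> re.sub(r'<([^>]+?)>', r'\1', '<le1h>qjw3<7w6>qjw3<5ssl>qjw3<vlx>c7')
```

'le1hqjw37w6qjw35sslqjw3vlxc7'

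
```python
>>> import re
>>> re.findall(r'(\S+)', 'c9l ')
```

['c9l']

This matches one or more of a non-whitespace character (captured).
Matches: at [0:3] match 'c9l', group 1 = 'c9l'.
`findall` collects group 1 from the one match (1 total).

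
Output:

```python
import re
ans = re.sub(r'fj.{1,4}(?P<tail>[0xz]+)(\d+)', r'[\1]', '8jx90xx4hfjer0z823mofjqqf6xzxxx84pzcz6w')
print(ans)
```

8jx90xx4h[z]mo[xzxxx]pzcz6w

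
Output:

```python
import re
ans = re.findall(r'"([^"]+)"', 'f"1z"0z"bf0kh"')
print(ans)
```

Matches: at [1:5] match '"1z"', group 1 = '1z'; at [7:14] match '"bf0kh"', group 1 = 'bf0kh'.
Because there's exactly one group, `findall` drops the full match and keeps group 1 from each hit.

['1z', 'bf0kh']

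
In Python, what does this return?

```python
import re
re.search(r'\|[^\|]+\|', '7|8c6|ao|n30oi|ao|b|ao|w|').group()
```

The match spans [1:6] → '|8c6|'.

'|8c6|'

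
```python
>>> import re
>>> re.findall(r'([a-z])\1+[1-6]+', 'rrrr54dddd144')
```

['r', 'd']

A backreference is literal: `\1` must see the identical characters the first group matched.
Scanning left to right: at [0:6] match 'rrrr54', group 1 = 'r'; at [6:13] match 'dddd144', group 1 = 'd'.
One capturing group, so `findall` returns just the captured substring from each match — 2 in all.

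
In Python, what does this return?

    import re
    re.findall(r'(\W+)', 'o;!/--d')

This matches one or more of a non-word character (captured).
Walking the string: at [1:6] match ';!/--', group 1 = ';!/--'.
One capturing group, so `findall` returns just the captured substring from the one match — 1 in all.

[';!/--']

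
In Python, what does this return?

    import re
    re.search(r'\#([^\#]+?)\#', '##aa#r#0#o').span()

`re.search` tries every starting position until one works.
The match spans [1:5] → '#aa#'.
Captured: group 1 = 'aa'.

(1, 5)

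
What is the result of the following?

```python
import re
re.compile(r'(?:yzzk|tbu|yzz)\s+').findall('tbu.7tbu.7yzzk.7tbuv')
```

Since nothing is captured, `findall` lists the 0 matched substrings directly.
Nothing in the string satisfies the pattern, so the list is empty.

[]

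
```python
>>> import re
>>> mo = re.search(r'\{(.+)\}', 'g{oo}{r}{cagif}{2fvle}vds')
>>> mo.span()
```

`re.search` tries every starting position until one works.
The match spans [1:22] → '{oo}{r}{cagif}{2fvle}'.
Captured: group 1 = 'oo}{r}{cagif}{2fvle'.

(1, 22)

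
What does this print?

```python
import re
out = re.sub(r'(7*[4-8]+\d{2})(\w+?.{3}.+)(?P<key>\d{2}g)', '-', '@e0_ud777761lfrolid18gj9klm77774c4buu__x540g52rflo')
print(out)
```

The pattern matches zero or more of a literal '7', then one or more of a character in [4-8], then exactly 2 of a digit (captured); then one or more of a word character (lazy), then exactly 3 of any character, then one or more of any character (captured); then exactly 2 of a digit, then the literal 'g' (captured as 'key').
Matches: at [6:44] → '777761lfrolid18gj9klm77774c4buu__x540g'.
Each match is replaced by '-'.

@e0_ud-52rflo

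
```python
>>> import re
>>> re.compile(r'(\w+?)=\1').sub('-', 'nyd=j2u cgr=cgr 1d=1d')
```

'nyd=j2u - -'

After group 1 captures some text, `\1` only succeeds where that same text appears again.
Matches: at [8:15] → 'cgr=cgr'; at [16:21] → '1d=1d'.
`sub` substitutes '-' at each match site.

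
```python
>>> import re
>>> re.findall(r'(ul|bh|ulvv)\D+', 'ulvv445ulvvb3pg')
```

Branches in `(...|...)` are attempted left-to-right; the first branch that allows the whole pattern to succeed is taken.
`findall` collects group 1 from each match (2 total).

['ul', 'ul']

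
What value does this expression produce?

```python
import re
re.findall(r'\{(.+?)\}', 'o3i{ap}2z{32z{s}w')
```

Walking the string: at [3:7] match '{ap}', group 1 = 'ap'; at [9:16] match '{32z{s}', group 1 = '32z{s'.
With a single group, `findall` returns only what that group captured — 2 items.

['ap', '32z{s']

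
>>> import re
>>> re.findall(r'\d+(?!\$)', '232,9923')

['232', '9923']

The negative lookahead/lookbehind blocks any match where the forbidden context is present.
Scanning left to right: at [0:3] → '232'; at [4:8] → '9923'.
With no groups in the pattern, `findall` gives back each whole match — 2 here.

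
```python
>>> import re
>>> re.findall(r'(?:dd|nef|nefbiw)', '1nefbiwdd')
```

['nef', 'dd']

Alternation isn't longest-match — the leftmost alternative that fits at this position is chosen.
No capturing groups, so `findall` returns the 2 full match strings.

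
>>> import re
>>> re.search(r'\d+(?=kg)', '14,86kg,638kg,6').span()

Lookahead/lookbehind check context without consuming it, so the matched span excludes the asserted characters.
`search` walks the string left to right and returns the first match it finds.
The match spans [3:5] → '86'.

(3, 5)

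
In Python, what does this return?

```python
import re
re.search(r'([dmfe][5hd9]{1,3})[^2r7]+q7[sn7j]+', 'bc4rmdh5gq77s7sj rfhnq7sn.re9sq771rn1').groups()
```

('mdh5',)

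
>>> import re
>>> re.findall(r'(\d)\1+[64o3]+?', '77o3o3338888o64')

['7', '3', '8']

`\1` is not a pattern — it's the concrete string captured by group 1, re-applied verbatim.
One capturing group, so `findall` returns just the captured substring from each match — 3 in all.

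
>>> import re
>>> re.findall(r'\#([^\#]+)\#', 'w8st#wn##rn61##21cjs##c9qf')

['wn', 'rn61', '21cjs']

Matches: at [4:8] match '#wn#', group 1 = 'wn'; at [8:14] match '#rn61#', group 1 = 'rn61'; at [14:21] match '#21cjs#', group 1 = '21cjs'.
One capturing group, so `findall` returns just the captured substring from each match — 3 in all.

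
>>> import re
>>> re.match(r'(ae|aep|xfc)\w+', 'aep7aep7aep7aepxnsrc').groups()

('ae',)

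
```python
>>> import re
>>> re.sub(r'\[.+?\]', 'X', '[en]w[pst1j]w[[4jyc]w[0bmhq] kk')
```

'XwXwXwX kk'

With the lazy modifier that quantifier settles for the fewest repetitions that let the rest of the pattern succeed (the atoms after it are unaffected and can still be greedy).
Matches: at [0:4] → '[en]'; at [5:12] → '[pst1j]'; at [13:20] → '[[4jyc]'; at [21:28] → '[0bmhq]'.
`sub` substitutes 'X' at each match site.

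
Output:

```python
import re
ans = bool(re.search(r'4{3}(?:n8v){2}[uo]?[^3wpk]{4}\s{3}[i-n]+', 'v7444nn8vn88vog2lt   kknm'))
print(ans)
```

False

Here no position works, so the call returns None, and `bool(None)` is False.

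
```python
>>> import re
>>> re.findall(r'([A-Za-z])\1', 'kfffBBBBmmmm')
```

['f', 'B', 'B', 'm', 'm']

The backreference `\1` re-matches whatever the first group consumed, character for character.
Matches: at [1:3] match 'ff', group 1 = 'f'; at [4:6] match 'BB', group 1 = 'B'; at [6:8] match 'BB', group 1 = 'B'; at [8:10] match 'mm', group 1 = 'm'; at [10:12] match 'mm', group 1 = 'm'.
One capturing group, so `findall` returns just the captured substring from each match — 5 in all.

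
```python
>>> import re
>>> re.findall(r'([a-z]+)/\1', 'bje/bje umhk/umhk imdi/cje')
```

A backreference is literal: `\1` must see the identical characters the first group matched.
`findall` collects group 1 from each match (2 total).

['bje', 'umhk']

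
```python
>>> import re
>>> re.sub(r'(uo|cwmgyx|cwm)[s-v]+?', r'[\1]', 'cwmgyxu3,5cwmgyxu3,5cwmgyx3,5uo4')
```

'[cwmgyx]3,5[cwmgyx]3,5cwmgyx3,5uo4'

Matches: at [0:7] → 'cwmgyxu'; at [10:17] → 'cwmgyxu'.
`\1` in the replacement pulls in group 1's text for each match.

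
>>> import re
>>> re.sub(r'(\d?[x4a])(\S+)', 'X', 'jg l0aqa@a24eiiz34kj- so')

'jg lX so'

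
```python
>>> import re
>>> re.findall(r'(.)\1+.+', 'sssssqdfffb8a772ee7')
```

['s']

The backreference `\1` re-matches whatever the first group consumed, character for character.
With a single group, `findall` returns only what that group captured — 1 item.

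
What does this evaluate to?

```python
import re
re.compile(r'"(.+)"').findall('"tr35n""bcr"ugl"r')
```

Because there's exactly one group, `findall` drops the full match and keeps group 1 from the one hit.

['tr35n""bcr"ugl']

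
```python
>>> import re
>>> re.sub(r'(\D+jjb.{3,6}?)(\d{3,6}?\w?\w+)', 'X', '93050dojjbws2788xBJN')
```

`sub` substitutes 'X' at each match site.

'93050X'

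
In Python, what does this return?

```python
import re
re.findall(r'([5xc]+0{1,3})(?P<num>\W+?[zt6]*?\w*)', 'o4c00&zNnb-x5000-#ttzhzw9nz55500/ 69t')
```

The pattern matches one or more of one of [5xc], then 1 to 3 of the literal '0' (captured); then one or more of a non-word character (lazy), then zero or more of one of [zt6] (lazy), then zero or more of a word character (captured as 'num').
A `+?`/`*?`/`{m,n}?` starts at its minimum and grows only as far as needed for what follows to match.
Walking the string: at [2:10] match 'c00&zNnb', groups = ('c00', '&zNnb'); at [11:17] match 'x5000-', groups = ('x5000', '-'); at [27:33] match '55500/', groups = ('55500', '/').
`findall` packs the 2 group values into a tuple for every match.

[('c00', '&zNnb'), ('x5000', '-'), ('55500', '/')]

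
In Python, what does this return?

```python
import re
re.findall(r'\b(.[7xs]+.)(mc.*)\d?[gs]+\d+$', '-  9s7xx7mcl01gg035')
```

Pattern: a word boundary (`\b`, zero-width); then any character, then one or more of one of [7xs], then any character (captured); then the literal 'mc', then zero or more of any character (captured); then optionally a digit, then one or more of one of [gs], then one or more of a digit; then anchored at the end.
2 groups means the one result is a tuple of 2 captured strings — 1 here.

[('9s7xx7', 'mcl01g')]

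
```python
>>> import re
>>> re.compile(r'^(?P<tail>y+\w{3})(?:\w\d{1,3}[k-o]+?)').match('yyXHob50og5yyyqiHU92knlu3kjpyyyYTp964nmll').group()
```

'yyXHob50o'

Pattern: anchored at the start of the string; then one or more of a literal 'y', then exactly 3 of a word character (captured as 'tail'); then a word character, then 1 to 3 of a digit, then one or more of a character in [k-o] (lazy) (non-capturing group).
`match` is anchored at position 0; if the pattern doesn't fit there, it returns None.
The match spans [0:9] → 'yyXHob50o'.
Captured: group 1 = 'yyXHo'.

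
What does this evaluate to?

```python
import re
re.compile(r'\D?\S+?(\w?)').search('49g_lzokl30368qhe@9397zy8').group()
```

The pattern matches optionally a non-digit, then one or more of a non-whitespace character (lazy); then optionally a word character (captured).
A non-greedy quantifier consumes as few characters as it can — just enough that the remainder of the pattern still matches from where it stops; whatever follows it matches normally.
Unlike `match`, `search` isn't anchored — it looks for the pattern anywhere in the string.
The match spans [0:2] → '49'.
Captured: group 1 = '9'.

'49'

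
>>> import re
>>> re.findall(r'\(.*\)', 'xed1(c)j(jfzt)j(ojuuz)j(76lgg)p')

With no groups in the pattern, `findall` gives back each whole match — 1 here.

['(c)j(jfzt)j(ojuuz)j(76lgg)']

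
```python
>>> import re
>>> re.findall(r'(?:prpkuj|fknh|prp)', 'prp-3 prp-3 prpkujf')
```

Alternation tries branches left to right and keeps the first one that lets the overall match succeed at that position.
Scanning left to right: at [0:3] → 'prp'; at [6:9] → 'prp'; at [12:18] → 'prpkuj'.
No capturing groups, so `findall` returns the 3 full match strings.

['prp', 'prp', 'prpkuj']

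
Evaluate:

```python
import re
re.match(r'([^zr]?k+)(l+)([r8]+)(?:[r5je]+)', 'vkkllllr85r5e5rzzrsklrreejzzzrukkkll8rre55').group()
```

Pattern: optionally any character except [zr], then one or more of the literal 'k' (captured); then one or more of a literal 'l' (captured); then one or more of one of [r8] (captured); then one or more of one of [r5je] (non-capturing group).
`re.match` only tries the pattern at the start of the string.
The match spans [0:15] → 'vkkllllr85r5e5r'.
Captured: group 1 = 'vkk', group 2 = 'llll', group 3 = 'r8'.

'vkkllllr85r5e5r'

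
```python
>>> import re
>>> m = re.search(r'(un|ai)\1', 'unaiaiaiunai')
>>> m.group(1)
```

`\1` has to match the exact text group 1 already captured.
`search` walks the string left to right and returns the first match it finds.
The match spans [2:6] → 'aiai'.
Captured: group 1 = 'ai'.

'ai'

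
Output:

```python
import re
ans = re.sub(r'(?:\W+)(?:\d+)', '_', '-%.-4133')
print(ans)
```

_

The pattern matches one or more of a non-word character (non-capturing group); then one or more of a digit (non-capturing group).
Matches: at [0:8] → '-%.-4133'.
Each match is replaced by '_'.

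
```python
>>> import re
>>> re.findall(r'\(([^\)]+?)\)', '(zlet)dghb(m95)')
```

['zlet', 'm95']

Walking the string: at [0:6] match '(zlet)', group 1 = 'zlet'; at [10:15] match '(m95)', group 1 = 'm95'.
With a single group, `findall` returns only what that group captured — 2 items.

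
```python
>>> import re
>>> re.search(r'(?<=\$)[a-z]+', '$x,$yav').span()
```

The `(?=…)`/`(?<=…)` assertion just peeks at neighbouring text; it doesn't advance the match position.
The match spans [1:2] → 'x'.

(1, 2)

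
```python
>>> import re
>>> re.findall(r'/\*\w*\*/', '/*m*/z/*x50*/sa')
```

['/*m*/', '/*x50*/']

Since nothing is captured, `findall` lists the 2 matched substrings directly.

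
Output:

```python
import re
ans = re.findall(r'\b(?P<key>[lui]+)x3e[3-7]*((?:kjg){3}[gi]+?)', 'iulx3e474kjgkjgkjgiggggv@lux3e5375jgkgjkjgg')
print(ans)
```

[('iul', 'kjgkjgkjgi')]

With the lazy modifier that quantifier settles for the fewest repetitions that let the rest of the pattern succeed (the atoms after it are unaffected and can still be greedy).
Multiple groups make `findall` return tuples — one 2-tuple for the one match.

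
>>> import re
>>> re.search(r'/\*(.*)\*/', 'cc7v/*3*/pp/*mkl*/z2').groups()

('3*/pp/*mkl',)

`re.search` tries every starting position until one works.
The match spans [4:18] → '/*3*/pp/*mkl*/'.
Captured: group 1 = '3*/pp/*mkl'.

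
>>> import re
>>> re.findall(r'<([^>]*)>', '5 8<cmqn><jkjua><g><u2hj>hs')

['cmqn', 'jkjua', 'g', 'u2hj']

One capturing group, so `findall` returns just the captured substring from each match — 4 in all.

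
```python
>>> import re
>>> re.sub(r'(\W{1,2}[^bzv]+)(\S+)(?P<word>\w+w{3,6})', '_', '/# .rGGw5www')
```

'_'

Pattern: 1 to 2 of a non-word character, then one or more of any character except [bzv] (captured); then one or more of a non-whitespace character (captured); then one or more of a word character, then 3 to 6 of the literal 'w' (captured as 'word').
Matches: at [0:12] → '/# .rGGw5www'.
Every occurrence is swapped for '_'.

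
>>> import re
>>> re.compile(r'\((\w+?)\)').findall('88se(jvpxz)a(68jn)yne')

Because there's exactly one group, `findall` drops the full match and keeps group 1 from each hit.

['jvpxz', '68jn']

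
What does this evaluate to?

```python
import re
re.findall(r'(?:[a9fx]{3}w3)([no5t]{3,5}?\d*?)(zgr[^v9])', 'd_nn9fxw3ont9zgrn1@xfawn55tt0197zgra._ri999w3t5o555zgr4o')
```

[('ont9', 'zgrn'), ('t5o555', 'zgr4')]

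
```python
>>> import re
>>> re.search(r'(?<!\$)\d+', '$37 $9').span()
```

Because the assertion is negative and zero-width, positions next to the forbidden text are skipped.
`re.search` scans for the first position where the pattern succeeds.
The match spans [2:3] → '7'.

(2, 3)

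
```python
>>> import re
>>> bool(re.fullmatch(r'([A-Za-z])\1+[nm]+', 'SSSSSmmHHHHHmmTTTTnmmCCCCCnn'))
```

False

`fullmatch` succeeds only if the pattern covers the string from start to end.
Here there's no way to consume every character, so the call returns None, and `bool(None)` is False.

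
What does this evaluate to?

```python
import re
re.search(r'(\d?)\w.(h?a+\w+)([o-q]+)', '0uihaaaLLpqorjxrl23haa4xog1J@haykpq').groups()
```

The match spans [0:25] → '0uihaaaLLpqorjxrl23haa4xo'.
Captured: group 1 = '0', group 2 = 'haaaLLpqorjxrl23haa4x', group 3 = 'o'.

('0', 'haaaLLpqorjxrl23haa4x', 'o')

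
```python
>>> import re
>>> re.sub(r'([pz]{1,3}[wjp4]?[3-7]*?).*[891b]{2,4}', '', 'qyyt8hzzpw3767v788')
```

Every occurrence is swapped for ''.

'qyyt8h'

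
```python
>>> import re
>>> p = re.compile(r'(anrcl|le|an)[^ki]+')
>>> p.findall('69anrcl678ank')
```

['anrcl']

Alternation isn't longest-match — the leftmost alternative that fits at this position is chosen.
`findall` collects group 1 from the one match (1 total).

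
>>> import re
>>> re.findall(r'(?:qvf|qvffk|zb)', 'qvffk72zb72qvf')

The regex engine tests alternatives in the order written; an earlier branch that matches wins even if a later one would match more.
Matches: at [0:3] → 'qvf'; at [7:9] → 'zb'; at [11:14] → 'qvf'.
No capturing groups, so `findall` returns the 3 full match strings.

['qvf', 'zb', 'qvf']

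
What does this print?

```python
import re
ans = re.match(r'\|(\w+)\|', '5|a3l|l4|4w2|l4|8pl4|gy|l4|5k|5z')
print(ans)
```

`re.match` won't scan ahead — the pattern has to work from the very first character.
Here the string doesn't start with a match, so the call returns None.

None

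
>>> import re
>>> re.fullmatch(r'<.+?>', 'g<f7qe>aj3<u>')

`fullmatch` succeeds only if the pattern covers the string from start to end.
Here there's no way to consume every character, so the call returns None.

None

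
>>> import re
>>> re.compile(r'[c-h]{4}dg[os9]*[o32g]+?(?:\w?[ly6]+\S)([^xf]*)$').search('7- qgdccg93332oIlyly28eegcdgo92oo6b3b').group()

'eegcdgo92oo6b3b'

The match spans [22:37] → 'eegcdgo92oo6b3b'.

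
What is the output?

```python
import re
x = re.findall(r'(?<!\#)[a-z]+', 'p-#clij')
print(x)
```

['p', 'lij']

Because the assertion is negative and zero-width, positions next to the forbidden text are skipped.
Scanning left to right: at [0:1] → 'p'; at [4:7] → 'lij'.
No capturing groups, so `findall` returns the 2 full match strings.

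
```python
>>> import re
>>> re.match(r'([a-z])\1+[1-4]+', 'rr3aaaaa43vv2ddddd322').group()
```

'rr3'

`\1` has to match the exact text group 1 already captured.
`match` is anchored at position 0; if the pattern doesn't fit there, it returns None.
The match spans [0:3] → 'rr3'.
Captured: group 1 = 'r'.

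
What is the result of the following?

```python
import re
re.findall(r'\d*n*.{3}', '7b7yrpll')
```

['7b7y', 'rpl']

This matches zero or more of a digit, then zero or more of the literal 'n'; then exactly 3 of any character.
`findall` yields the raw match text (2 of them) because the pattern has no groups.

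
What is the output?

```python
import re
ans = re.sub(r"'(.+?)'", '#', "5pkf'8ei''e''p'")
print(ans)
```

With the lazy modifier that quantifier settles for the fewest repetitions that let the rest of the pattern succeed (the atoms after it are unaffected and can still be greedy).
Every occurrence is swapped for '#'.

5pkf###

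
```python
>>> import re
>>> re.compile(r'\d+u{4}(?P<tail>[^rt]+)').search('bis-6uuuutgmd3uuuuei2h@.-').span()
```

(13, 25)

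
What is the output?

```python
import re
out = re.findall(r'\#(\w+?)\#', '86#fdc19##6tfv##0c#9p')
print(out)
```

['fdc19', '6tfv', '0c']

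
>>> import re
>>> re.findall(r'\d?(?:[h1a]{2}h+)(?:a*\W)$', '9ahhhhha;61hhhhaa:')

['61hhhhaa:']

Pattern: optionally a digit; then exactly 2 of one of [h1a], then one or more of a literal 'h' (non-capturing group); then zero or more of the literal 'a', then a non-word character (non-capturing group); then anchored at the end.
Walking the string: at [9:18] → '61hhhhaa:'.
With no groups in the pattern, `findall` gives back each whole match — 1 here.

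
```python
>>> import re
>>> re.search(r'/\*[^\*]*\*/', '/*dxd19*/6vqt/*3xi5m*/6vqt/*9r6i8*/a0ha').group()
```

Unlike `match`, `search` isn't anchored — it looks for the pattern anywhere in the string.
The match spans [0:9] → '/*dxd19*/'.

'/*dxd19*/'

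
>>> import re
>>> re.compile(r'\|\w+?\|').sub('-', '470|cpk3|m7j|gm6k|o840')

'470-m7j-o840'

Matches: at [3:9] → '|cpk3|'; at [12:18] → '|gm6k|'.
Every occurrence is swapped for '-'.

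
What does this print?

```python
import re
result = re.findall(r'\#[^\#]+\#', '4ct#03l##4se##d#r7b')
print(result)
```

Scanning left to right: at [3:8] → '#03l#'; at [8:13] → '#4se#'; at [13:16] → '#d#'.
Since nothing is captured, `findall` lists the 3 matched substrings directly.

['#03l#', '#4se#', '#d#']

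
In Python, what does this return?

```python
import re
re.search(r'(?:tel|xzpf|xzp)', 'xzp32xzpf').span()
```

(0, 3)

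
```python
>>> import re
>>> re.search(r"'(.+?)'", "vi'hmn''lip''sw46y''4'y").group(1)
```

'hmn'

With the lazy modifier that quantifier settles for the fewest repetitions that let the rest of the pattern succeed (the atoms after it are unaffected and can still be greedy).
`search` walks the string left to right and returns the first match it finds.
The match spans [2:7] → "'hmn'".
Captured: group 1 = 'hmn'.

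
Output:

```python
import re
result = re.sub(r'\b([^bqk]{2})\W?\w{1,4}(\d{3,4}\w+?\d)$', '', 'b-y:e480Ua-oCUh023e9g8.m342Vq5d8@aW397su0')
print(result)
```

Each match is replaced by ''.

b-y:e480Ua-oCUh023e9g8.m342Vq5d8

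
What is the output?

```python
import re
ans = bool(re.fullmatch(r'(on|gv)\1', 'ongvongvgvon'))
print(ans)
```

False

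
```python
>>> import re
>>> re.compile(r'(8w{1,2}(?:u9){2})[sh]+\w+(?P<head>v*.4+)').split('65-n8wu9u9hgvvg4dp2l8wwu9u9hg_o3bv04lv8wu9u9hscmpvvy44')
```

['65-n', '8wu9u9', '44', '']

Because the pattern has a capturing group, `split` also inserts each captured text between the pieces.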